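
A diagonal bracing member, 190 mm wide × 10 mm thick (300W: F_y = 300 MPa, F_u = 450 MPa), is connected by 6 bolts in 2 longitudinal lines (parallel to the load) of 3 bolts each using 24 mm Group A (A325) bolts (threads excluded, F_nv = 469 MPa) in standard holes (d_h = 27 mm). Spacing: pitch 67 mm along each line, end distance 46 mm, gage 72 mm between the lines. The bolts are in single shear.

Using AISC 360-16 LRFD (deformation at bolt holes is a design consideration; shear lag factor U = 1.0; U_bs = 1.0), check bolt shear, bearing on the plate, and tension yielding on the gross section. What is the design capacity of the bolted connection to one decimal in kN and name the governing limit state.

513.0 kN (gross-section yield governs)

Bolt shear: A_b = π(24)²/4 = 452.39 mm². φR_n = 0.75 × 469 × 452.39 × 6 × 1 = 954.8 kN.
Bearing (10 mm plate, F_u = 450 MPa): end bolts L_c = 46 − 27/2 = 32.5, R_n = min(1.2×32.5×10×450, 2.4×24×10×450) = 175.5 kN/bolt; interior L_c = 67 − 27 = 40, R_n = 216 kN/bolt. φR_n = 0.75 × (2×175.5 + 4×216) = 911.3 kN.
Tension yield (gross): A_g = 190×10 = 1900 mm². φR_n = 0.90 × 300 × 1900 = 513.0 kN.
Governing: min(954.8, 911.3, 513.0) = 513.0 kN → gross-section yield.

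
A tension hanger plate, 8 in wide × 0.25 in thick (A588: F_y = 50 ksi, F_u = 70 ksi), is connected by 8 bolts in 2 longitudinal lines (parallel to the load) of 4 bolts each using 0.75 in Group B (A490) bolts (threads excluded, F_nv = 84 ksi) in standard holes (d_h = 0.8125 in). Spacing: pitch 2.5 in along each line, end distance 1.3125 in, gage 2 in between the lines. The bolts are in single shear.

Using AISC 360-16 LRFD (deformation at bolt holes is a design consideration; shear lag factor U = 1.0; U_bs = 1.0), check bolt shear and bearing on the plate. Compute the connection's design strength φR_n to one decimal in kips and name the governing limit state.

170.3 kips (bearing governs)

Bolt shear: A_b = π(0.75)²/4 = 0.44179 in². φR_n = 0.75 × 84 × 0.44179 × 8 × 1 = 222.7 kips.
Bearing (0.25 in plate, F_u = 70 ksi): end bolts L_c = 1.3125 − 0.8125/2 = 0.90625, R_n = min(1.2×0.90625×0.25×70, 2.4×0.75×0.25×70) = 19.031 kips/bolt; interior L_c = 2.5 − 0.8125 = 1.6875, R_n = 31.5 kips/bolt. φR_n = 0.75 × (2×19.031 + 6×31.5) = 170.3 kips.
Governing: min(222.7, 170.3) = 170.3 kips → bearing.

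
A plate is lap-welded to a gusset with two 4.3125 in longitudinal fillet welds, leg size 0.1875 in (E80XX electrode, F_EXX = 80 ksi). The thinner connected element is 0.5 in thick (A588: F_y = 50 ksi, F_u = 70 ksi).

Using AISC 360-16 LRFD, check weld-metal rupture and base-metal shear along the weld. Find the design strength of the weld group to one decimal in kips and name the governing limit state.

Weld metal: throat = 0.707×0.1875 = 0.13256 in, L = 2×4.3125 = 8.625 in. φR_n = 0.75 × 0.6 × 80 × 0.13256 × 8.625 = 41.2 kips.
Base metal shear (0.5 in plate): yield φR_n = 1.0×0.6×50×0.5×8.625 = 129.4 kips; rupture φR_n = 0.75×0.6×70×0.5×8.625 = 135.8 kips; take 129.4 kips (yield).
Governing: min(41.2, 129.4) = 41.2 kips → weld metal.

41.2 kips (weld metal governs)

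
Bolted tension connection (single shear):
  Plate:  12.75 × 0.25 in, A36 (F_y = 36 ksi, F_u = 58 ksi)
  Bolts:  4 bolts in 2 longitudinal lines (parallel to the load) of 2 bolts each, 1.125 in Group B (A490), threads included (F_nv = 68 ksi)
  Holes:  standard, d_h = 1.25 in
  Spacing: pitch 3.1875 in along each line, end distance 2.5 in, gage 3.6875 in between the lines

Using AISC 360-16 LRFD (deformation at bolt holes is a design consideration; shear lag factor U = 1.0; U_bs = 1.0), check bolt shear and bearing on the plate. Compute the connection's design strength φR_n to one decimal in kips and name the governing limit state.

99.5 kips (bearing governs)

Bolt shear: A_b = π(1.125)²/4 = 0.99402 in². φR_n = 0.75 × 68 × 0.99402 × 4 × 1 = 202.8 kips.
Bearing (0.25 in plate, F_u = 58 ksi): end bolts L_c = 2.5 − 1.25/2 = 1.875, R_n = min(1.2×1.875×0.25×58, 2.4×1.125×0.25×58) = 32.625 kips/bolt; interior L_c = 3.1875 − 1.25 = 1.9375, R_n = 33.713 kips/bolt. φR_n = 0.75 × (2×32.625 + 2×33.713) = 99.5 kips.
Governing: min(202.8, 99.5) = 99.5 kips → bearing.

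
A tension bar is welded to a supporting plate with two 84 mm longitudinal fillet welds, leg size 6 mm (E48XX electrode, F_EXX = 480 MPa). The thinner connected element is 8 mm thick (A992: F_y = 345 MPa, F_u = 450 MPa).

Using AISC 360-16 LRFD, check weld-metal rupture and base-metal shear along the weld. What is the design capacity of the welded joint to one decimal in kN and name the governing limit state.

Weld metal: throat = 0.707×6 = 4.242 mm, L = 2×84 = 168 mm. φR_n = 0.75 × 0.6 × 480 × 4.242 × 168 = 153.9 kN.
Base metal shear (8 mm plate): yield φR_n = 1.0×0.6×345×8×168 = 278.2 kN; rupture φR_n = 0.75×0.6×450×8×168 = 272.2 kN; take 272.2 kN (rupture).
Governing: min(153.9, 272.2) = 153.9 kN → weld metal.

153.9 kN (weld metal governs)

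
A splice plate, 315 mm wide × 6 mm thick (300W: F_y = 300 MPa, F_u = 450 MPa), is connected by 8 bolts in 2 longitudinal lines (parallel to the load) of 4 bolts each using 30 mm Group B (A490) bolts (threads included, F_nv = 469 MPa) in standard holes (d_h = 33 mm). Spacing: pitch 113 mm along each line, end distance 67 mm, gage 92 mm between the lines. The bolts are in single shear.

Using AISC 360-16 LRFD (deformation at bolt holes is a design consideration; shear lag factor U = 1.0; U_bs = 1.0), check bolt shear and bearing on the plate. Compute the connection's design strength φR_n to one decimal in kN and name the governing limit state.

1120.2 kN (bearing governs)

Bolt shear: A_b = π(30)²/4 = 706.86 mm². φR_n = 0.75 × 469 × 706.86 × 8 × 1 = 1989.1 kN.
Bearing (6 mm plate, F_u = 450 MPa): end bolts L_c = 67 − 33/2 = 50.5, R_n = min(1.2×50.5×6×450, 2.4×30×6×450) = 163.62 kN/bolt; interior L_c = 113 − 33 = 80, R_n = 194.4 kN/bolt. φR_n = 0.75 × (2×163.62 + 6×194.4) = 1120.2 kN.
Governing: min(1989.1, 1120.2) = 1120.2 kN → bearing.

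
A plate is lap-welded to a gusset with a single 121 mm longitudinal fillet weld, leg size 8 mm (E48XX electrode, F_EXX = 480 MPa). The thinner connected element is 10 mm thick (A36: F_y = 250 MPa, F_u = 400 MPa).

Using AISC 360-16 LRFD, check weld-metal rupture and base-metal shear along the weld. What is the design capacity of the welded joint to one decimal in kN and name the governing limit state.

Weld metal: throat = 0.707×8 = 5.656 mm, L = 121 mm. φR_n = 0.75 × 0.6 × 480 × 5.656 × 121 = 147.8 kN.
Base metal shear (10 mm plate): yield φR_n = 1.0×0.6×250×10×121 = 181.5 kN; rupture φR_n = 0.75×0.6×400×10×121 = 217.8 kN; take 181.5 kN (yield).
Governing: min(147.8, 181.5) = 147.8 kN → weld metal.

147.8 kN (weld metal governs)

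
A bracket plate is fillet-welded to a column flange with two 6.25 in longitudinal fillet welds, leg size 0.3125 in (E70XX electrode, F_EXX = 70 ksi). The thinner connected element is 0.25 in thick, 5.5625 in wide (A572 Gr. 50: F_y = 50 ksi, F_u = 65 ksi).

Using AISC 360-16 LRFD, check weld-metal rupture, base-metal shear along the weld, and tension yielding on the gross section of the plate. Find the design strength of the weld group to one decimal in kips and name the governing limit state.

62.6 kips (gross-section yield governs)

Weld metal: throat = 0.707×0.3125 = 0.22094 in, L = 2×6.25 = 12.5 in. φR_n = 0.75 × 0.6 × 70 × 0.22094 × 12.5 = 87.0 kips.
Base metal shear (0.25 in plate): yield φR_n = 1.0×0.6×50×0.25×12.5 = 93.8 kips; rupture φR_n = 0.75×0.6×65×0.25×12.5 = 91.4 kips; take 91.4 kips (rupture).
Tension yield (gross): A_g = 5.5625×0.25 = 1.3906 in². φR_n = 0.90 × 50 × 1.3906 = 62.6 kips.
Governing: min(87.0, 91.4, 62.6) = 62.6 kips → gross-section yield.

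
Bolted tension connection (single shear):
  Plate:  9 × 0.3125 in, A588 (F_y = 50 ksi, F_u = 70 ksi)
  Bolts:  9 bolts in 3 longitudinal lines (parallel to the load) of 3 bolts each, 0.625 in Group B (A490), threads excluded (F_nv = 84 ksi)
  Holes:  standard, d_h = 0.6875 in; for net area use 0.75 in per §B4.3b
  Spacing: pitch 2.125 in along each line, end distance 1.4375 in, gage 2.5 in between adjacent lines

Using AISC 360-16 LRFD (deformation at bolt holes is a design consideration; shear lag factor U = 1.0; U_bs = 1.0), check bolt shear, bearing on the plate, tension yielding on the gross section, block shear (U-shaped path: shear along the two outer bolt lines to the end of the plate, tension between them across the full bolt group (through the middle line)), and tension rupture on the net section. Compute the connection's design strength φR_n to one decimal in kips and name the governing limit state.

110.7 kips (net-section rupture governs)

Bolt shear: A_b = π(0.625)²/4 = 0.3068 in². φR_n = 0.75 × 84 × 0.3068 × 9 × 1 = 174.0 kips.
Bearing (0.3125 in plate, F_u = 70 ksi): end bolts L_c = 1.4375 − 0.6875/2 = 1.09375, R_n = min(1.2×1.09375×0.3125×70, 2.4×0.625×0.3125×70) = 28.711 kips/bolt; interior L_c = 2.125 − 0.6875 = 1.4375, R_n = 32.813 kips/bolt. φR_n = 0.75 × (3×28.711 + 6×32.813) = 212.3 kips.
Tension yield (gross): A_g = 9×0.3125 = 2.8125 in². φR_n = 0.90 × 50 × 2.8125 = 126.6 kips.
Block shear: shear path 2×[1.4375+2×2.125] = 2×5.6875 in, A_gv = 3.5547, A_nv = 2×(5.6875 − 2.5×0.75)×0.3125 = 2.3828 in²; tension across gage: (5 − 2×0.75)×0.3125 = 1.0938 in². R_n = min(0.6×70×2.3828, 0.6×50×3.5547) + 1.0×70×1.0938 = min(100.08, 106.64) + 76.566 = 176.65 kips. φR_n = 0.75 × 176.65 = 132.5 kips.
Tension rupture (net): A_n = (9 − 3×0.75)×0.3125 = 2.1094 in² (U = 1.0, A_e = A_n). φR_n = 0.75 × 70 × 2.1094 = 110.7 kips.
Governing: min(174.0, 212.3, 126.6, 132.5, 110.7) = 110.7 kips → net-section rupture.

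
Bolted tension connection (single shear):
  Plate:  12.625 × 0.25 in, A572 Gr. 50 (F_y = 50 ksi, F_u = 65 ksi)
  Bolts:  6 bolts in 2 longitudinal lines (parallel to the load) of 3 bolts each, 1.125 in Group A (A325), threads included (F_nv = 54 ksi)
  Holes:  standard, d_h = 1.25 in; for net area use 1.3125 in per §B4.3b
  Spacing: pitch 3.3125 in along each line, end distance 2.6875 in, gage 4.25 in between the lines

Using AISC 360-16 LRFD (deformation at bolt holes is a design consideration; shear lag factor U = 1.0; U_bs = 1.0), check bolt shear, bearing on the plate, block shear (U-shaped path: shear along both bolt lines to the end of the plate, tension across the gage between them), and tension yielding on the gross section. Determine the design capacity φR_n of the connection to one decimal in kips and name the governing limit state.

Bolt shear: A_b = π(1.125)²/4 = 0.99402 in². φR_n = 0.75 × 54 × 0.99402 × 6 × 1 = 241.5 kips.
Bearing (0.25 in plate, F_u = 65 ksi): end bolts L_c = 2.6875 − 1.25/2 = 2.0625, R_n = min(1.2×2.0625×0.25×65, 2.4×1.125×0.25×65) = 40.219 kips/bolt; interior L_c = 3.3125 − 1.25 = 2.0625, R_n = 40.219 kips/bolt. φR_n = 0.75 × (2×40.219 + 4×40.219) = 181.0 kips.
Block shear: shear path 2×[2.6875+2×3.3125] = 2×9.3125 in, A_gv = 4.6563, A_nv = 2×(9.3125 − 2.5×1.3125)×0.25 = 3.0156 in²; tension across gage: (4.25 − 1×1.3125)×0.25 = 0.73438 in². R_n = min(0.6×65×3.0156, 0.6×50×4.6563) + 1.0×65×0.73438 = min(117.61, 139.69) + 47.735 = 165.35 kips. φR_n = 0.75 × 165.35 = 124.0 kips.
Tension yield (gross): A_g = 12.625×0.25 = 3.1563 in². φR_n = 0.90 × 50 × 3.1563 = 142.0 kips.
Governing: min(241.5, 181.0, 124.0, 142.0) = 124.0 kips → block shear.

124.0 kips (block shear governs)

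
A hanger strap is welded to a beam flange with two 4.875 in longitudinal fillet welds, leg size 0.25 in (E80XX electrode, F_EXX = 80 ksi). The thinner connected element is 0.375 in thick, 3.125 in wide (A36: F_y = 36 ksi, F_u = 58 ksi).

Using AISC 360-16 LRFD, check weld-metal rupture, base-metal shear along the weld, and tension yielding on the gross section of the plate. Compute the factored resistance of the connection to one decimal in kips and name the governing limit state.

38.0 kips (gross-section yield governs)

Weld metal: throat = 0.707×0.25 = 0.17675 in, L = 2×4.875 = 9.75 in. φR_n = 0.75 × 0.6 × 80 × 0.17675 × 9.75 = 62.0 kips.
Base metal shear (0.375 in plate): yield φR_n = 1.0×0.6×36×0.375×9.75 = 79.0 kips; rupture φR_n = 0.75×0.6×58×0.375×9.75 = 95.4 kips; take 79.0 kips (yield).
Tension yield (gross): A_g = 3.125×0.375 = 1.1719 in². φR_n = 0.90 × 36 × 1.1719 = 38.0 kips.
Governing: min(62.0, 79.0, 38.0) = 38.0 kips → gross-section yield.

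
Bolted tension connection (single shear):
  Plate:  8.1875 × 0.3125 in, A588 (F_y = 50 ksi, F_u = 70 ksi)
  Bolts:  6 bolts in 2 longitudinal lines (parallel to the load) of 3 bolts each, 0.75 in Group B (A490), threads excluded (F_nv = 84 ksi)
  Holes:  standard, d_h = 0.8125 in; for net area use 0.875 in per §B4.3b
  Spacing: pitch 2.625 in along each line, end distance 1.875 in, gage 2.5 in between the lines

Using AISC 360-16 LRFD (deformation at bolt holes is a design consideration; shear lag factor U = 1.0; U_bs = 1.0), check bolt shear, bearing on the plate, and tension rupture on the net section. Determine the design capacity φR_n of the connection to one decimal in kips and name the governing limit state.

105.6 kips (net-section rupture governs)

Bolt shear: A_b = π(0.75)²/4 = 0.44179 in². φR_n = 0.75 × 84 × 0.44179 × 6 × 1 = 167.0 kips.
Bearing (0.3125 in plate, F_u = 70 ksi): end bolts L_c = 1.875 − 0.8125/2 = 1.46875, R_n = min(1.2×1.46875×0.3125×70, 2.4×0.75×0.3125×70) = 38.555 kips/bolt; interior L_c = 2.625 − 0.8125 = 1.8125, R_n = 39.375 kips/bolt. φR_n = 0.75 × (2×38.555 + 4×39.375) = 176.0 kips.
Tension rupture (net): A_n = (8.1875 − 2×0.875)×0.3125 = 2.0117 in² (U = 1.0, A_e = A_n). φR_n = 0.75 × 70 × 2.0117 = 105.6 kips.
Governing: min(167.0, 176.0, 105.6) = 105.6 kips → net-section rupture.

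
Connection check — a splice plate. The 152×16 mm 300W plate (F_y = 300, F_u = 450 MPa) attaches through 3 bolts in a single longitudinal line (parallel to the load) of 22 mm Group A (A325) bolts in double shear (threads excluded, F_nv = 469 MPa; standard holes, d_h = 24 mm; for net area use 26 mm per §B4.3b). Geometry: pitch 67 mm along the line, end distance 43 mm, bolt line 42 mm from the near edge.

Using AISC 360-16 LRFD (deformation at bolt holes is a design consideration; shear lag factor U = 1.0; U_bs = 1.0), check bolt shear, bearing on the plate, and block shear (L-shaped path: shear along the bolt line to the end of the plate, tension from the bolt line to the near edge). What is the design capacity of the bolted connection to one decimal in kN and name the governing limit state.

519.5 kN (block shear governs)

Bolt shear: A_b = π(22)²/4 = 380.13 mm². φR_n = 0.75 × 469 × 380.13 × 3 × 2 = 802.3 kN.
Bearing (16 mm plate, F_u = 450 MPa): end bolts L_c = 43 − 24/2 = 31, R_n = min(1.2×31×16×450, 2.4×22×16×450) = 267.84 kN/bolt; interior L_c = 67 − 24 = 43, R_n = 371.52 kN/bolt. φR_n = 0.75 × (1×267.84 + 2×371.52) = 758.2 kN.
Block shear: shear path 1×[43+2×67] = 1×177 mm, A_gv = 2832, A_nv = 1×(177 − 2.5×26)×16 = 1792 mm²; tension to near edge: (42 − 0.5×26)×16 = 464 mm². R_n = min(0.6×450×1792, 0.6×300×2832) + 1.0×450×464 = min(483.84, 509.76) + 208.8 = 692.64 kN. φR_n = 0.75 × 692.64 = 519.5 kN.
Governing: min(802.3, 758.2, 519.5) = 519.5 kN → block shear.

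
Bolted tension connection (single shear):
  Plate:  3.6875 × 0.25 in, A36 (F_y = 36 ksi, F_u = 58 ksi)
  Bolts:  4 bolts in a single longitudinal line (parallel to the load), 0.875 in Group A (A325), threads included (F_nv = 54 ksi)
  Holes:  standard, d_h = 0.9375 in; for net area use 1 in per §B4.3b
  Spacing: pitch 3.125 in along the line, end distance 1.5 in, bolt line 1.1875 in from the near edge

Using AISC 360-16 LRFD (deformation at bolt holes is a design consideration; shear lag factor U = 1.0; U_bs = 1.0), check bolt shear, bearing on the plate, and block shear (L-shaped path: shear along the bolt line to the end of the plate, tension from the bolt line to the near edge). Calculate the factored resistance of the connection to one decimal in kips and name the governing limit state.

51.5 kips (block shear governs)

Bolt shear: A_b = π(0.875)²/4 = 0.60132 in². φR_n = 0.75 × 54 × 0.60132 × 4 × 1 = 97.4 kips.
Bearing (0.25 in plate, F_u = 58 ksi): end bolts L_c = 1.5 − 0.9375/2 = 1.03125, R_n = min(1.2×1.03125×0.25×58, 2.4×0.875×0.25×58) = 17.944 kips/bolt; interior L_c = 3.125 − 0.9375 = 2.1875, R_n = 30.45 kips/bolt. φR_n = 0.75 × (1×17.944 + 3×30.45) = 82.0 kips.
Block shear: shear path 1×[1.5+3×3.125] = 1×10.875 in, A_gv = 2.7188, A_nv = 1×(10.875 − 3.5×1)×0.25 = 1.8438 in²; tension to near edge: (1.1875 − 0.5×1)×0.25 = 0.17188 in². R_n = min(0.6×58×1.8438, 0.6×36×2.7188) + 1.0×58×0.17188 = min(64.164, 58.726) + 9.969 = 68.695 kips. φR_n = 0.75 × 68.695 = 51.5 kips.
Governing: min(97.4, 82.0, 51.5) = 51.5 kips → block shear.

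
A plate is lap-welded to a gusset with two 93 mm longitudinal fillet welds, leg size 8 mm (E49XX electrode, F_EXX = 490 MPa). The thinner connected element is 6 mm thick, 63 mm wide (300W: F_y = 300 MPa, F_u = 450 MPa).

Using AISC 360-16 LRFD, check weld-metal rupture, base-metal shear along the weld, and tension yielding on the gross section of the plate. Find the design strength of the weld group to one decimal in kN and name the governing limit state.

Weld metal: throat = 0.707×8 = 5.656 mm, L = 2×93 = 186 mm. φR_n = 0.75 × 0.6 × 490 × 5.656 × 186 = 232.0 kN.
Base metal shear (6 mm plate): yield φR_n = 1.0×0.6×300×6×186 = 200.9 kN; rupture φR_n = 0.75×0.6×450×6×186 = 226.0 kN; take 200.9 kN (yield).
Tension yield (gross): A_g = 63×6 = 378 mm². φR_n = 0.90 × 300 × 378 = 102.1 kN.
Governing: min(232.0, 200.9, 102.1) = 102.1 kN → gross-section yield.

102.1 kN (gross-section yield governs)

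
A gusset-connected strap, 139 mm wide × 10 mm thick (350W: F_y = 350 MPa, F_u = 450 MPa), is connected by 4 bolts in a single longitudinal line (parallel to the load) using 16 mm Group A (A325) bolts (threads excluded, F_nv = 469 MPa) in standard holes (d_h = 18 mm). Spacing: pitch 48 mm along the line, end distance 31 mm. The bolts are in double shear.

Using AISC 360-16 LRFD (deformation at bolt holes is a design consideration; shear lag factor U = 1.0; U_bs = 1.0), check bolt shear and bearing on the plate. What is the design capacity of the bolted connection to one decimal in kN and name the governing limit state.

Bolt shear: A_b = π(16)²/4 = 201.06 mm². φR_n = 0.75 × 469 × 201.06 × 4 × 2 = 565.8 kN.
Bearing (10 mm plate, F_u = 450 MPa): end bolts L_c = 31 − 18/2 = 22, R_n = min(1.2×22×10×450, 2.4×16×10×450) = 118.8 kN/bolt; interior L_c = 48 − 18 = 30, R_n = 162 kN/bolt. φR_n = 0.75 × (1×118.8 + 3×162) = 453.6 kN.
Governing: min(565.8, 453.6) = 453.6 kN → bearing.

453.6 kN (bearing governs)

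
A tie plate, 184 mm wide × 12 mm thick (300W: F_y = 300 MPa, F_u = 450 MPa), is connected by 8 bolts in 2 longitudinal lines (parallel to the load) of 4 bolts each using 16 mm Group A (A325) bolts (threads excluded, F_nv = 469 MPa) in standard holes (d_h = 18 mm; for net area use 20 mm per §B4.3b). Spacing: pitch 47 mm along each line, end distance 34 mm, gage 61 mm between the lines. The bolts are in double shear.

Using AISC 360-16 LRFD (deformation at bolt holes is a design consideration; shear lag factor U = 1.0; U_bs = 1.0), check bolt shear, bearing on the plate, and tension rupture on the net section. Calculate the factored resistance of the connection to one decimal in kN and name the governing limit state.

583.2 kN (net-section rupture governs)

Bolt shear: A_b = π(16)²/4 = 201.06 mm². φR_n = 0.75 × 469 × 201.06 × 8 × 2 = 1131.6 kN.
Bearing (12 mm plate, F_u = 450 MPa): end bolts L_c = 34 − 18/2 = 25, R_n = min(1.2×25×12×450, 2.4×16×12×450) = 162 kN/bolt; interior L_c = 47 − 18 = 29, R_n = 187.92 kN/bolt. φR_n = 0.75 × (2×162 + 6×187.92) = 1088.6 kN.
Tension rupture (net): A_n = (184 − 2×20)×12 = 1728 mm² (U = 1.0, A_e = A_n). φR_n = 0.75 × 450 × 1728 = 583.2 kN.
Governing: min(1131.6, 1088.6, 583.2) = 583.2 kN → net-section rupture.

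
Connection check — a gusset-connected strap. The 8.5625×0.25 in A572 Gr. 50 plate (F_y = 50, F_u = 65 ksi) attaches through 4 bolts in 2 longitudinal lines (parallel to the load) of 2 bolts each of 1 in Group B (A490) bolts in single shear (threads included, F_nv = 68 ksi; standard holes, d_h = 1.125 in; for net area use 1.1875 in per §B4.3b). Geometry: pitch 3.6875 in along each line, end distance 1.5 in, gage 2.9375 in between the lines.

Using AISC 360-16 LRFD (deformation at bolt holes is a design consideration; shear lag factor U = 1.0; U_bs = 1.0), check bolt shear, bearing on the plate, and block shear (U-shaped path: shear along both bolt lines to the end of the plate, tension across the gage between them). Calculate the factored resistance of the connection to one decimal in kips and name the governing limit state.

71.1 kips (block shear governs)

Bolt shear: A_b = π(1)²/4 = 0.7854 in². φR_n = 0.75 × 68 × 0.7854 × 4 × 1 = 160.2 kips.
Bearing (0.25 in plate, F_u = 65 ksi): end bolts L_c = 1.5 − 1.125/2 = 0.9375, R_n = min(1.2×0.9375×0.25×65, 2.4×1×0.25×65) = 18.281 kips/bolt; interior L_c = 3.6875 − 1.125 = 2.5625, R_n = 39 kips/bolt. φR_n = 0.75 × (2×18.281 + 2×39) = 85.9 kips.
Block shear: shear path 2×[1.5+1×3.6875] = 2×5.1875 in, A_gv = 2.5938, A_nv = 2×(5.1875 − 1.5×1.1875)×0.25 = 1.7031 in²; tension across gage: (2.9375 − 1×1.1875)×0.25 = 0.4375 in². R_n = min(0.6×65×1.7031, 0.6×50×2.5938) + 1.0×65×0.4375 = min(66.421, 77.814) + 28.438 = 94.859 kips. φR_n = 0.75 × 94.859 = 71.1 kips.
Governing: min(160.2, 85.9, 71.1) = 71.1 kips → block shear.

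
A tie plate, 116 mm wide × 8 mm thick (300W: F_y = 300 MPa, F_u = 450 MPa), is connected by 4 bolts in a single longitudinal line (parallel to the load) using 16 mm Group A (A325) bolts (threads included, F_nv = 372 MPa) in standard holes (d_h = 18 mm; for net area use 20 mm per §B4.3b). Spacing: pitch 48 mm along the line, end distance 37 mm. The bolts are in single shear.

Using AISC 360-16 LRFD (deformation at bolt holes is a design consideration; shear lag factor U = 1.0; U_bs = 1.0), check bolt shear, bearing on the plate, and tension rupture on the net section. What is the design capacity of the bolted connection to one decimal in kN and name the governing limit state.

Bolt shear: A_b = π(16)²/4 = 201.06 mm². φR_n = 0.75 × 372 × 201.06 × 4 × 1 = 224.4 kN.
Bearing (8 mm plate, F_u = 450 MPa): end bolts L_c = 37 − 18/2 = 28, R_n = min(1.2×28×8×450, 2.4×16×8×450) = 120.96 kN/bolt; interior L_c = 48 − 18 = 30, R_n = 129.6 kN/bolt. φR_n = 0.75 × (1×120.96 + 3×129.6) = 382.3 kN.
Tension rupture (net): A_n = (116 − 1×20)×8 = 768 mm² (U = 1.0, A_e = A_n). φR_n = 0.75 × 450 × 768 = 259.2 kN.
Governing: min(224.4, 382.3, 259.2) = 224.4 kN → bolt shear.

224.4 kN (bolt shear governs)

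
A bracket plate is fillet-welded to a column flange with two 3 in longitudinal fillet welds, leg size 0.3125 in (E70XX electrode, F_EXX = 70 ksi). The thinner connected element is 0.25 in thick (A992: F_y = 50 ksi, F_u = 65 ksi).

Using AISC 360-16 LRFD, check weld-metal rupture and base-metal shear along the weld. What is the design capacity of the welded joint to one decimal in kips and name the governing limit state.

41.8 kips (weld metal governs)

Weld metal: throat = 0.707×0.3125 = 0.22094 in, L = 2×3 = 6 in. φR_n = 0.75 × 0.6 × 70 × 0.22094 × 6 = 41.8 kips.
Base metal shear (0.25 in plate): yield φR_n = 1.0×0.6×50×0.25×6 = 45.0 kips; rupture φR_n = 0.75×0.6×65×0.25×6 = 43.9 kips; take 43.9 kips (rupture).
Governing: min(41.8, 43.9) = 41.8 kips → weld metal.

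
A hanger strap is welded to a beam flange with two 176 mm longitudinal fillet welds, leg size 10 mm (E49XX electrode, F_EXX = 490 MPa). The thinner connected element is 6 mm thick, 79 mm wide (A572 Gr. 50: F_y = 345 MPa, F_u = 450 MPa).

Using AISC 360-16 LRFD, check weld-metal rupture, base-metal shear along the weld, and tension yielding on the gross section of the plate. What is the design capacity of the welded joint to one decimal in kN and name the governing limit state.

147.2 kN (gross-section yield governs)

Weld metal: throat = 0.707×10 = 7.07 mm, L = 2×176 = 352 mm. φR_n = 0.75 × 0.6 × 490 × 7.07 × 352 = 548.7 kN.
Base metal shear (6 mm plate): yield φR_n = 1.0×0.6×345×6×352 = 437.2 kN; rupture φR_n = 0.75×0.6×450×6×352 = 427.7 kN; take 427.7 kN (rupture).
Tension yield (gross): A_g = 79×6 = 474 mm². φR_n = 0.90 × 345 × 474 = 147.2 kN.
Governing: min(548.7, 427.7, 147.2) = 147.2 kN → gross-section yield.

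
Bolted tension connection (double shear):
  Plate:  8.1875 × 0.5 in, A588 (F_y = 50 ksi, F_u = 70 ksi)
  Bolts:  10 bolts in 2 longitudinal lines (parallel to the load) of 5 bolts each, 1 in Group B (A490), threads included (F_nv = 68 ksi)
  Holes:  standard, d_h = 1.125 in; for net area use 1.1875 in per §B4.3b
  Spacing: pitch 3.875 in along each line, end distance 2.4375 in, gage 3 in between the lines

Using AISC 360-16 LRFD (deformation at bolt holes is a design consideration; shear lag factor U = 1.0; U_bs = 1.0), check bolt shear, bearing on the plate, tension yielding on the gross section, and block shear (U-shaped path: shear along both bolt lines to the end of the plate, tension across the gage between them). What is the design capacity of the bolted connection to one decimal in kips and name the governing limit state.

184.2 kips (gross-section yield governs)

Bolt shear: A_b = π(1)²/4 = 0.7854 in². φR_n = 0.75 × 68 × 0.7854 × 10 × 2 = 801.1 kips.
Bearing (0.5 in plate, F_u = 70 ksi): end bolts L_c = 2.4375 − 1.125/2 = 1.875, R_n = min(1.2×1.875×0.5×70, 2.4×1×0.5×70) = 78.75 kips/bolt; interior L_c = 3.875 − 1.125 = 2.75, R_n = 84 kips/bolt. φR_n = 0.75 × (2×78.75 + 8×84) = 622.1 kips.
Tension yield (gross): A_g = 8.1875×0.5 = 4.0938 in². φR_n = 0.90 × 50 × 4.0938 = 184.2 kips.
Block shear: shear path 2×[2.4375+4×3.875] = 2×17.9375 in, A_gv = 17.938, A_nv = 2×(17.9375 − 4.5×1.1875)×0.5 = 12.594 in²; tension across gage: (3 − 1×1.1875)×0.5 = 0.90625 in². R_n = min(0.6×70×12.594, 0.6×50×17.938) + 1.0×70×0.90625 = min(528.95, 538.14) + 63.438 = 592.39 kips. φR_n = 0.75 × 592.39 = 444.3 kips.
Governing: min(801.1, 622.1, 184.2, 444.3) = 184.2 kips → gross-section yield.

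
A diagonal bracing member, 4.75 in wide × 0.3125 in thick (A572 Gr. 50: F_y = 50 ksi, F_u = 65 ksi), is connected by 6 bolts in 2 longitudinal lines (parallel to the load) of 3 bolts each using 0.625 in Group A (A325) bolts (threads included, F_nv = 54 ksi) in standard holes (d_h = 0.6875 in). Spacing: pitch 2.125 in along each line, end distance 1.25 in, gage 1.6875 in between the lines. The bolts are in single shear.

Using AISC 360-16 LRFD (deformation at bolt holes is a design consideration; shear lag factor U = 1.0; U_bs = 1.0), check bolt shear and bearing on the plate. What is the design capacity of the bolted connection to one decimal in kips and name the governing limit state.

Bolt shear: A_b = π(0.625)²/4 = 0.3068 in². φR_n = 0.75 × 54 × 0.3068 × 6 × 1 = 74.6 kips.
Bearing (0.3125 in plate, F_u = 65 ksi): end bolts L_c = 1.25 − 0.6875/2 = 0.90625, R_n = min(1.2×0.90625×0.3125×65, 2.4×0.625×0.3125×65) = 22.09 kips/bolt; interior L_c = 2.125 − 0.6875 = 1.4375, R_n = 30.469 kips/bolt. φR_n = 0.75 × (2×22.09 + 4×30.469) = 124.5 kips.
Governing: min(74.6, 124.5) = 74.6 kips → bolt shear.

74.6 kips (bolt shear governs)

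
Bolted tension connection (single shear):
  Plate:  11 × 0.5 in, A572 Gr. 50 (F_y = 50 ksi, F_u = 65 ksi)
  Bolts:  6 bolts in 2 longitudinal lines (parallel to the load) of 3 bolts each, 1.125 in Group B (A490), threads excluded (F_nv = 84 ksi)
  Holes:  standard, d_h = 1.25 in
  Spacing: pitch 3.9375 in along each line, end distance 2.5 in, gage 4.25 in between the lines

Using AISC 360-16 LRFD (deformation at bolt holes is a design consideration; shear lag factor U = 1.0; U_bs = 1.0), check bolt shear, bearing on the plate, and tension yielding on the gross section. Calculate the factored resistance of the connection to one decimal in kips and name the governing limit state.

Bolt shear: A_b = π(1.125)²/4 = 0.99402 in². φR_n = 0.75 × 84 × 0.99402 × 6 × 1 = 375.7 kips.
Bearing (0.5 in plate, F_u = 65 ksi): end bolts L_c = 2.5 − 1.25/2 = 1.875, R_n = min(1.2×1.875×0.5×65, 2.4×1.125×0.5×65) = 73.125 kips/bolt; interior L_c = 3.9375 − 1.25 = 2.6875, R_n = 87.75 kips/bolt. φR_n = 0.75 × (2×73.125 + 4×87.75) = 372.9 kips.
Tension yield (gross): A_g = 11×0.5 = 5.5 in². φR_n = 0.90 × 50 × 5.5 = 247.5 kips.
Governing: min(375.7, 372.9, 247.5) = 247.5 kips → gross-section yield.

247.5 kips (gross-section yield governs)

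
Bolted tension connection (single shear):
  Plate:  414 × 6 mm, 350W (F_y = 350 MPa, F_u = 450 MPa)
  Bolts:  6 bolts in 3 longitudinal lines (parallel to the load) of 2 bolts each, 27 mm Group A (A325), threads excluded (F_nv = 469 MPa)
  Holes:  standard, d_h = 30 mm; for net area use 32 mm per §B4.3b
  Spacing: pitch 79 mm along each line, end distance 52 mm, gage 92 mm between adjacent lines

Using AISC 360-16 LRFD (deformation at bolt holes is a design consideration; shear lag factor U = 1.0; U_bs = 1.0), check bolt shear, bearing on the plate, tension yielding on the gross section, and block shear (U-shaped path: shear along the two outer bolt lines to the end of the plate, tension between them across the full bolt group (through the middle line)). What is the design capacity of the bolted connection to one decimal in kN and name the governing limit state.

444.7 kN (block shear governs)

Bolt shear: A_b = π(27)²/4 = 572.56 mm². φR_n = 0.75 × 469 × 572.56 × 6 × 1 = 1208.4 kN.
Bearing (6 mm plate, F_u = 450 MPa): end bolts L_c = 52 − 30/2 = 37, R_n = min(1.2×37×6×450, 2.4×27×6×450) = 119.88 kN/bolt; interior L_c = 79 − 30 = 49, R_n = 158.76 kN/bolt. φR_n = 0.75 × (3×119.88 + 3×158.76) = 626.9 kN.
Tension yield (gross): A_g = 414×6 = 2484 mm². φR_n = 0.90 × 350 × 2484 = 782.5 kN.
Block shear: shear path 2×[52+1×79] = 2×131 mm, A_gv = 1572, A_nv = 2×(131 − 1.5×32)×6 = 996 mm²; tension across gage: (184 − 2×32)×6 = 720 mm². R_n = min(0.6×450×996, 0.6×350×1572) + 1.0×450×720 = min(268.92, 330.12) + 324 = 592.92 kN. φR_n = 0.75 × 592.92 = 444.7 kN.
Governing: min(1208.4, 626.9, 782.5, 444.7) = 444.7 kN → block shear.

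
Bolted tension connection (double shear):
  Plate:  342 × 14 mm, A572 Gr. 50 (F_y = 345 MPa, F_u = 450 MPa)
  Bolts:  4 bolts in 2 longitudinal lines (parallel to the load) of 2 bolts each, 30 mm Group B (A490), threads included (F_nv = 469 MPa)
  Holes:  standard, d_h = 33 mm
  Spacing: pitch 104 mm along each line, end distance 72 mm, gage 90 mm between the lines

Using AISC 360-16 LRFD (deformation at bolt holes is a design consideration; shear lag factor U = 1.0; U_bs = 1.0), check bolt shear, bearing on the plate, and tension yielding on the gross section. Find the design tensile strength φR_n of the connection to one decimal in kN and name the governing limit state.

Bolt shear: A_b = π(30)²/4 = 706.86 mm². φR_n = 0.75 × 469 × 706.86 × 4 × 2 = 1989.1 kN.
Bearing (14 mm plate, F_u = 450 MPa): end bolts L_c = 72 − 33/2 = 55.5, R_n = min(1.2×55.5×14×450, 2.4×30×14×450) = 419.58 kN/bolt; interior L_c = 104 − 33 = 71, R_n = 453.6 kN/bolt. φR_n = 0.75 × (2×419.58 + 2×453.6) = 1309.8 kN.
Tension yield (gross): A_g = 342×14 = 4788 mm². φR_n = 0.90 × 345 × 4788 = 1486.7 kN.
Governing: min(1989.1, 1309.8, 1486.7) = 1309.8 kN → bearing.

1309.8 kN (bearing governs)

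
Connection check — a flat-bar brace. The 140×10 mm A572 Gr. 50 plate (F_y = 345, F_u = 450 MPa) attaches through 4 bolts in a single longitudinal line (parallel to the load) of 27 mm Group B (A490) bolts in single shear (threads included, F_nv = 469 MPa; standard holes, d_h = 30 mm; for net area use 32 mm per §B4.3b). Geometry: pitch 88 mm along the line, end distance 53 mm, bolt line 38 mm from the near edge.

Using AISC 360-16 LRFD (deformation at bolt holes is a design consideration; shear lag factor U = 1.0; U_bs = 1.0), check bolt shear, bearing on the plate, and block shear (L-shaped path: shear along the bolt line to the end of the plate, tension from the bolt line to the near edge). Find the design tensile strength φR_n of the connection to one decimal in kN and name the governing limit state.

489.4 kN (block shear governs)

Bolt shear: A_b = π(27)²/4 = 572.56 mm². φR_n = 0.75 × 469 × 572.56 × 4 × 1 = 805.6 kN.
Bearing (10 mm plate, F_u = 450 MPa): end bolts L_c = 53 − 30/2 = 38, R_n = min(1.2×38×10×450, 2.4×27×10×450) = 205.2 kN/bolt; interior L_c = 88 − 30 = 58, R_n = 291.6 kN/bolt. φR_n = 0.75 × (1×205.2 + 3×291.6) = 810.0 kN.
Block shear: shear path 1×[53+3×88] = 1×317 mm, A_gv = 3170, A_nv = 1×(317 − 3.5×32)×10 = 2050 mm²; tension to near edge: (38 − 0.5×32)×10 = 220 mm². R_n = min(0.6×450×2050, 0.6×345×3170) + 1.0×450×220 = min(553.5, 656.19) + 99 = 652.5 kN. φR_n = 0.75 × 652.5 = 489.4 kN.
Governing: min(805.6, 810.0, 489.4) = 489.4 kN → block shear.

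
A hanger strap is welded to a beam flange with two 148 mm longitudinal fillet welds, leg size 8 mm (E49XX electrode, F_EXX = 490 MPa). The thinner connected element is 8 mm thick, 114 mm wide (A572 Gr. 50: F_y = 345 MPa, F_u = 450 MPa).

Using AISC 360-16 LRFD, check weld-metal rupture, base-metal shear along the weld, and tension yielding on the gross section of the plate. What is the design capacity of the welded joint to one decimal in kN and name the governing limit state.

283.2 kN (gross-section yield governs)

Weld metal: throat = 0.707×8 = 5.656 mm, L = 2×148 = 296 mm. φR_n = 0.75 × 0.6 × 490 × 5.656 × 296 = 369.2 kN.
Base metal shear (8 mm plate): yield φR_n = 1.0×0.6×345×8×296 = 490.2 kN; rupture φR_n = 0.75×0.6×450×8×296 = 479.5 kN; take 479.5 kN (rupture).
Tension yield (gross): A_g = 114×8 = 912 mm². φR_n = 0.90 × 345 × 912 = 283.2 kN.
Governing: min(369.2, 479.5, 283.2) = 283.2 kN → gross-section yield.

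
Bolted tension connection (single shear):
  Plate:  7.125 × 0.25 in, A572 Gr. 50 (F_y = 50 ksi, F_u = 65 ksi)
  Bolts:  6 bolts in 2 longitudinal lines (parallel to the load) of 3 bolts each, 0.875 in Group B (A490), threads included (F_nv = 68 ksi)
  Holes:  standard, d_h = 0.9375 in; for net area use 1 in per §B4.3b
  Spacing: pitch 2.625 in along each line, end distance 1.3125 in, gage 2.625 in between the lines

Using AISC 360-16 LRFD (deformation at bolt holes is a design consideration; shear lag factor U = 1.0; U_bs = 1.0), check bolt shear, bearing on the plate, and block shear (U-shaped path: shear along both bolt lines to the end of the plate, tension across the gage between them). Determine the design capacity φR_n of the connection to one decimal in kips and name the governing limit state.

Bolt shear: A_b = π(0.875)²/4 = 0.60132 in². φR_n = 0.75 × 68 × 0.60132 × 6 × 1 = 184.0 kips.
Bearing (0.25 in plate, F_u = 65 ksi): end bolts L_c = 1.3125 − 0.9375/2 = 0.84375, R_n = min(1.2×0.84375×0.25×65, 2.4×0.875×0.25×65) = 16.453 kips/bolt; interior L_c = 2.625 − 0.9375 = 1.6875, R_n = 32.906 kips/bolt. φR_n = 0.75 × (2×16.453 + 4×32.906) = 123.4 kips.
Block shear: shear path 2×[1.3125+2×2.625] = 2×6.5625 in, A_gv = 3.2813, A_nv = 2×(6.5625 − 2.5×1)×0.25 = 2.0313 in²; tension across gage: (2.625 − 1×1)×0.25 = 0.40625 in². R_n = min(0.6×65×2.0313, 0.6×50×3.2813) + 1.0×65×0.40625 = min(79.221, 98.439) + 26.406 = 105.63 kips. φR_n = 0.75 × 105.63 = 79.2 kips.
Governing: min(184.0, 123.4, 79.2) = 79.2 kips → block shear.

79.2 kips (block shear governs)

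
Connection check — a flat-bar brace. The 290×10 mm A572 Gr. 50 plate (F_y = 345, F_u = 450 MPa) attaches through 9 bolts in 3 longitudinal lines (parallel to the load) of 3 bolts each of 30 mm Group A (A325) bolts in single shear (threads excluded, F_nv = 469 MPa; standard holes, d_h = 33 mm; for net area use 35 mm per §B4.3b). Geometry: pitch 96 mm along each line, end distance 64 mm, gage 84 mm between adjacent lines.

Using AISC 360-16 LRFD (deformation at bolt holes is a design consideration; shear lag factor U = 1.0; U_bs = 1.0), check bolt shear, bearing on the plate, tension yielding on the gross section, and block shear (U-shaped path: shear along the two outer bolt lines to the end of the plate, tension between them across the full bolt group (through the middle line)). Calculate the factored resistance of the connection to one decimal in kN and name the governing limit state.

Bolt shear: A_b = π(30)²/4 = 706.86 mm². φR_n = 0.75 × 469 × 706.86 × 9 × 1 = 2237.7 kN.
Bearing (10 mm plate, F_u = 450 MPa): end bolts L_c = 64 − 33/2 = 47.5, R_n = min(1.2×47.5×10×450, 2.4×30×10×450) = 256.5 kN/bolt; interior L_c = 96 − 33 = 63, R_n = 324 kN/bolt. φR_n = 0.75 × (3×256.5 + 6×324) = 2035.1 kN.
Tension yield (gross): A_g = 290×10 = 2900 mm². φR_n = 0.90 × 345 × 2900 = 900.5 kN.
Block shear: shear path 2×[64+2×96] = 2×256 mm, A_gv = 5120, A_nv = 2×(256 − 2.5×35)×10 = 3370 mm²; tension across gage: (168 − 2×35)×10 = 980 mm². R_n = min(0.6×450×3370, 0.6×345×5120) + 1.0×450×980 = min(909.9, 1059.8) + 441 = 1350.9 kN. φR_n = 0.75 × 1350.9 = 1013.2 kN.
Governing: min(2237.7, 2035.1, 900.5, 1013.2) = 900.5 kN → gross-section yield.

900.5 kN (gross-section yield governs)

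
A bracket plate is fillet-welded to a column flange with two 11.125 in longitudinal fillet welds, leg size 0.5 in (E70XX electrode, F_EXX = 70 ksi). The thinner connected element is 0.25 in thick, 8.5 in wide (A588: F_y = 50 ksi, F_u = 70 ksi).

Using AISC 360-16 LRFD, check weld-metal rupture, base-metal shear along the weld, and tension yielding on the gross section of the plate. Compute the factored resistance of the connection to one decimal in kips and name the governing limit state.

95.6 kips (gross-section yield governs)

Weld metal: throat = 0.707×0.5 = 0.3535 in, L = 2×11.125 = 22.25 in. φR_n = 0.75 × 0.6 × 70 × 0.3535 × 22.25 = 247.8 kips.
Base metal shear (0.25 in plate): yield φR_n = 1.0×0.6×50×0.25×22.25 = 166.9 kips; rupture φR_n = 0.75×0.6×70×0.25×22.25 = 175.2 kips; take 166.9 kips (yield).
Tension yield (gross): A_g = 8.5×0.25 = 2.125 in². φR_n = 0.90 × 50 × 2.125 = 95.6 kips.
Governing: min(247.8, 166.9, 95.6) = 95.6 kips → gross-section yield.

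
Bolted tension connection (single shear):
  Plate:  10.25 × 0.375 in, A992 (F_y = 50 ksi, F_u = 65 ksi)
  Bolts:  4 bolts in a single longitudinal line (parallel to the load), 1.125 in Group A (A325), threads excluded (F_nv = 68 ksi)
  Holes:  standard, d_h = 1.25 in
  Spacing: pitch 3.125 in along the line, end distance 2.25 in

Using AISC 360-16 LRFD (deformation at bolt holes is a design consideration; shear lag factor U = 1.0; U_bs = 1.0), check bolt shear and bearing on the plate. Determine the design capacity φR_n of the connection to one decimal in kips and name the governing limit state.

Bolt shear: A_b = π(1.125)²/4 = 0.99402 in². φR_n = 0.75 × 68 × 0.99402 × 4 × 1 = 202.8 kips.
Bearing (0.375 in plate, F_u = 65 ksi): end bolts L_c = 2.25 − 1.25/2 = 1.625, R_n = min(1.2×1.625×0.375×65, 2.4×1.125×0.375×65) = 47.531 kips/bolt; interior L_c = 3.125 − 1.25 = 1.875, R_n = 54.844 kips/bolt. φR_n = 0.75 × (1×47.531 + 3×54.844) = 159.0 kips.
Governing: min(202.8, 159.0) = 159.0 kips → bearing.

159.0 kips (bearing governs)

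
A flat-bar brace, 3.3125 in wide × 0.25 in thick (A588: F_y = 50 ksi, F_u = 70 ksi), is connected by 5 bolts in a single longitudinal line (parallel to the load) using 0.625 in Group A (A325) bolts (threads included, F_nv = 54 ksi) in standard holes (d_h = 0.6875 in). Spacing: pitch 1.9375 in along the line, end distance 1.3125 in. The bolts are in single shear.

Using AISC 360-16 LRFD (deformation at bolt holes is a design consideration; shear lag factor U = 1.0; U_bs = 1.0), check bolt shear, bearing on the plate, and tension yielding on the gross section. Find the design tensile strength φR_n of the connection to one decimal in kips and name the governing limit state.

37.3 kips (gross-section yield governs)

Bolt shear: A_b = π(0.625)²/4 = 0.3068 in². φR_n = 0.75 × 54 × 0.3068 × 5 × 1 = 62.1 kips.
Bearing (0.25 in plate, F_u = 70 ksi): end bolts L_c = 1.3125 − 0.6875/2 = 0.96875, R_n = min(1.2×0.96875×0.25×70, 2.4×0.625×0.25×70) = 20.344 kips/bolt; interior L_c = 1.9375 − 0.6875 = 1.25, R_n = 26.25 kips/bolt. φR_n = 0.75 × (1×20.344 + 4×26.25) = 94.0 kips.
Tension yield (gross): A_g = 3.3125×0.25 = 0.82813 in². φR_n = 0.90 × 50 × 0.82813 = 37.3 kips.
Governing: min(62.1, 94.0, 37.3) = 37.3 kips → gross-section yield.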